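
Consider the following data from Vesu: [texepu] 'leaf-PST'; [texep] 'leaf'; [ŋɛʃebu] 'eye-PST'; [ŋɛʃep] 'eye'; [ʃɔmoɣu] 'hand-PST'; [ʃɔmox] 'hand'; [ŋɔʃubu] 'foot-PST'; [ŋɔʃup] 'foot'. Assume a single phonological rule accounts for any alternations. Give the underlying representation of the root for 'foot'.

The root 'foot' surfaces as [ŋɔʃubu] and [ŋɔʃup], with a stem-final [b] ~ [p] alternation.
The stem 'leaf' ([texepu], [texep]) shows [p] unchanged in both environments, so [p] cannot be basic with [b] derived before the PST suffix.
The alternation reflects word-final obstruent devoicing: voiced obstruents become voiceless word-finally. /b/ is underlying.
The underlying form of 'foot' is therefore /ŋɔʃub/.

/ŋɔʃub/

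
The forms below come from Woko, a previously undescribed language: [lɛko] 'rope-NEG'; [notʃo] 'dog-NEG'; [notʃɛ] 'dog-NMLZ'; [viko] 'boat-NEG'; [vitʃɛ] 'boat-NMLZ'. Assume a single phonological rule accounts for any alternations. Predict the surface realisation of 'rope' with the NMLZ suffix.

[lɛtʃɛ]

The stem for 'boat' ends in [k] in [viko] but [tʃ] in [vitʃɛ].
Compare 'dog', with invariant [tʃ] in [notʃo] and [notʃɛ]: an analysis with underlying /tʃ/ and a rule producing [k] before the NEG suffix would wrongly predict alternation here too.
The alternation reflects palatalization before a front vowel: /k/ becomes palato-alveolar [tʃ] before a front vowel. /k/ is underlying.
From [lɛko] the stem 'rope' is /lɛk/; before a front vowel this yields [lɛtʃɛ].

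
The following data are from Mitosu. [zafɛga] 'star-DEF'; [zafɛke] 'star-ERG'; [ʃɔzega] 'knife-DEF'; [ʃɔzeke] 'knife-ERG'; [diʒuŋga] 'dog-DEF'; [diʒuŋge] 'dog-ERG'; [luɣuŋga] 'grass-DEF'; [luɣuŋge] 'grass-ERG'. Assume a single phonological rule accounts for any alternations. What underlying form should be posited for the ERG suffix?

/-ke/

The ERG morpheme has two allomorphs, [-ge] and [-ke].
By contrast the DEF suffix keeps its initial [g] throughout — that segment must be underlying.
So the underlying form is /-ke/, and voiceless stops become voiced after a nasal.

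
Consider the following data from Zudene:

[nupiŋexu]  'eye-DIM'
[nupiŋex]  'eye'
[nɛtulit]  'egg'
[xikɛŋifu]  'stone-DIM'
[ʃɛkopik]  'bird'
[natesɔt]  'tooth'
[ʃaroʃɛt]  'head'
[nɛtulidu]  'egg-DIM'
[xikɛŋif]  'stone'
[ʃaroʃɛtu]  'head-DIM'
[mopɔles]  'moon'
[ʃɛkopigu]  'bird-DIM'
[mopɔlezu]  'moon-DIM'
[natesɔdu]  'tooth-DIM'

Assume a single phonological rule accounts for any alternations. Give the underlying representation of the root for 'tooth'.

The stem for 'tooth' ends in [t] in [natesɔt] but [d] in [natesɔdu].
The stem 'head' ([ʃaroʃɛt], [ʃaroʃɛtu]) shows [t] unchanged in both environments, so [t] cannot be basic with [d] derived before the DIM suffix.
Therefore /d/ is basic and [t] is derived by word-final obstruent devoicing (voiced obstruents become voiceless word-finally).
The underlying form of 'tooth' is therefore /natesɔd/.

/natesɔd/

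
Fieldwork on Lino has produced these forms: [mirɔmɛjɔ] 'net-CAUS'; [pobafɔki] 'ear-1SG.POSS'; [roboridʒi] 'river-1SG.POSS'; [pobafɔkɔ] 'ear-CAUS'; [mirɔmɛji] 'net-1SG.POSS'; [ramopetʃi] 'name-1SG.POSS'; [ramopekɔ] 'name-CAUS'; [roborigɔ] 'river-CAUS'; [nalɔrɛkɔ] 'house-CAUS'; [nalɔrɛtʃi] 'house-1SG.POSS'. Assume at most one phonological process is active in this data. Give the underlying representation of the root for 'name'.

/ramopetʃ/

In [ramopetʃi] and [ramopekɔ] the final segment of 'name' alternates: [tʃ] ~ [k].
The stem 'ear' ([pobafɔki], [pobafɔkɔ]) shows [k] unchanged in both environments, so [k] cannot be basic with [tʃ] derived before the 1SG.POSS suffix.
The underlying segment must be /tʃ/; palato-alveolar /tʃ/ and /dʒ/ become [k] and [g] when no front vowel follows, yielding [k] there.
Hence 'name' is /ramopetʃ/ underlyingly.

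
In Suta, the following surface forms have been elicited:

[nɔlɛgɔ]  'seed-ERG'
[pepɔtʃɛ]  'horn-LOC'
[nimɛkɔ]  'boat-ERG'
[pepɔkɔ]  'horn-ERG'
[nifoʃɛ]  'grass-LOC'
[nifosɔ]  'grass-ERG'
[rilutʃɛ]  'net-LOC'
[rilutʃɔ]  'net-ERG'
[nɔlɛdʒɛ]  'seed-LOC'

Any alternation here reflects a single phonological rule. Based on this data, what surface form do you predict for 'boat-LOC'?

'horn' shows [tʃ] ~ [k] at the end of the stem ([pepɔtʃɛ] vs [pepɔkɔ]).
Compare 'net', with invariant [tʃ] in [rilutʃɛ] and [rilutʃɔ]: an analysis with underlying /tʃ/ and a rule producing [k] before the ERG suffix would wrongly predict alternation here too.
The alternation reflects palatalization before a front vowel: /k/, /g/ and /s/ become palato-alveolar [tʃ], [dʒ] and [ʃ] before a front vowel. /k/ is underlying.
From [nimɛkɔ] the stem 'boat' is /nimɛk/; before a front vowel this yields [nimɛtʃɛ].

[nimɛtʃɛ]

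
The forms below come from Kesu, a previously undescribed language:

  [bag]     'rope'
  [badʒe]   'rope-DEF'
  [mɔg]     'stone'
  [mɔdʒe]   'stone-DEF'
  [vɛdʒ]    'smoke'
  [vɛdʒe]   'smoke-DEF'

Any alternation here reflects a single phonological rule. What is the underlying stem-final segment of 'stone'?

/g/

'stone' shows [g] ~ [dʒ] at the end of the stem ([mɔg] vs [mɔdʒe]).
But 'smoke' keeps [dʒ] in both environments ([vɛdʒ], [vɛdʒe]), so there is no rule changing /dʒ/ to [g] in isolation.
So /g/ is underlying, and a rule of palatalization before a front vowel — /g/ becomes palato-alveolar [dʒ] before a front vowel — gives [dʒ].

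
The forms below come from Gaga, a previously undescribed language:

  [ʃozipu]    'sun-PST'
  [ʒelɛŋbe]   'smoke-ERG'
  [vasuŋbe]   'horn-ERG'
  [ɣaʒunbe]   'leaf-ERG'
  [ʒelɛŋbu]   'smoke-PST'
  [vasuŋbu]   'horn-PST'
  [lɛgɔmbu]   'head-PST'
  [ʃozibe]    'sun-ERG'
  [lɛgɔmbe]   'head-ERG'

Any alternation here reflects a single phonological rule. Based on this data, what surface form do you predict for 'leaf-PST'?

[ɣaʒunbu]

The PST suffix surfaces as [-bu] and [-pu], depending on the final segment of the stem.
By contrast the ERG suffix keeps its initial [b] throughout — that segment must be underlying.
The PST suffix is therefore /-pu/ underlyingly, with post-nasal voicing: voiceless stops become voiced after a nasal.
After 'leaf', which ends in a nasal, the suffix surfaces as [-bu], giving [ɣaʒunbu].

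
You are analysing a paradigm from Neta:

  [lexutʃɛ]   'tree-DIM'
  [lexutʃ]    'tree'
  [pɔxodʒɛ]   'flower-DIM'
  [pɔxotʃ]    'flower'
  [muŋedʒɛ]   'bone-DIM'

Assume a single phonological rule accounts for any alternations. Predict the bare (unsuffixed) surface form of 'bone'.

The stem for 'flower' ends in [dʒ] in [pɔxodʒɛ] but [tʃ] in [pɔxotʃ].
Compare 'tree', with invariant [tʃ] in [lexutʃɛ] and [lexutʃ]: an analysis with underlying /tʃ/ and a rule producing [dʒ] before the DIM suffix would wrongly predict alternation here too.
Therefore /dʒ/ is basic and [tʃ] is derived by word-final obstruent devoicing (voiced obstruents become voiceless word-finally).
The one attested form of 'bone', [muŋedʒɛ], shows underlying /muŋedʒ/. Applying the same rule word-finally gives [muŋetʃ].

[muŋetʃ]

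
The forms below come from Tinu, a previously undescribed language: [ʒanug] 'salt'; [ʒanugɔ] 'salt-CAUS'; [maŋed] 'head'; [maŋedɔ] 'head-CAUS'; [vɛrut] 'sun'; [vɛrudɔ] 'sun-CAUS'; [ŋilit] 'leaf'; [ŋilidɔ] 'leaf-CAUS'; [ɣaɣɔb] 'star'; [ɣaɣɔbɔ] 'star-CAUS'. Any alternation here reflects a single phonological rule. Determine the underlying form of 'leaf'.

/ŋilit/

The root 'leaf' surfaces as [ŋilit] and [ŋilidɔ], with a stem-final [t] ~ [d] alternation.
The stem 'head' ([maŋed], [maŋedɔ]) shows [d] unchanged in both environments, so [d] cannot be basic with [t] derived in isolation.
The alternation reflects intervocalic voicing: voiceless stops become voiced between vowels. /t/ is underlying.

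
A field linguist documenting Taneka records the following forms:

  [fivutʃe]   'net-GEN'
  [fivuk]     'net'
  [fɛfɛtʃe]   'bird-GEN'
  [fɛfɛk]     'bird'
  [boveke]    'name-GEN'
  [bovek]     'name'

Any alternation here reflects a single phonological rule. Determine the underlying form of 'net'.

The root 'net' surfaces as [fivutʃe] and [fivuk], with a stem-final [tʃ] ~ [k] alternation.
Compare 'name', with invariant [k] in [boveke] and [bovek]: an analysis with underlying /k/ and a rule producing [tʃ] before the GEN suffix would wrongly predict alternation here too.
The underlying segment must be /tʃ/; palato-alveolar /tʃ/ becomes [k] when no front vowel follows, yielding [k] there.
Hence 'net' is /fivutʃ/ underlyingly.

/fivutʃ/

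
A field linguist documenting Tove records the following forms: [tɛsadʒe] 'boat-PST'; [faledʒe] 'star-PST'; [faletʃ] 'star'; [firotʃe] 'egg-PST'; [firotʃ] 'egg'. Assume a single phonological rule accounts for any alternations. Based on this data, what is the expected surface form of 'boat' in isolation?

[tɛsatʃ]

The stem for 'star' ends in [dʒ] in [faledʒe] but [tʃ] in [faletʃ].
If /tʃ/ were underlying and a rule turned it into [dʒ] before the PST suffix, 'egg' would also alternate; but it has [tʃ] in both [firotʃe] and [firotʃ].
So /dʒ/ is underlying, and a rule of word-final obstruent devoicing — voiced obstruents become voiceless word-finally — gives [tʃ].
From [tɛsadʒe] the stem 'boat' is /tɛsadʒ/; word-finally this yields [tɛsatʃ].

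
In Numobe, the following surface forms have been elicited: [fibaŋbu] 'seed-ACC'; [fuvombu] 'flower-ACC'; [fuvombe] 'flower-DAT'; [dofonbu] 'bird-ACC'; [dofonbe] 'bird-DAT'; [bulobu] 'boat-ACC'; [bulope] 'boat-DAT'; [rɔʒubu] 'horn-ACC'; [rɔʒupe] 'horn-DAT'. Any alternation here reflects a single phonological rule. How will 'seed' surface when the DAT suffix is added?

[fibaŋbe]

The DAT morpheme has two allomorphs, [-be] and [-pe].
The ACC suffix, which begins with [b], is invariant after every stem; so [b] is not altered by any rule here.
So the underlying form is /-pe/, and voiceless stops become voiced after a nasal.
After 'seed', which ends in a nasal, the suffix surfaces as [-be], giving [fibaŋbe].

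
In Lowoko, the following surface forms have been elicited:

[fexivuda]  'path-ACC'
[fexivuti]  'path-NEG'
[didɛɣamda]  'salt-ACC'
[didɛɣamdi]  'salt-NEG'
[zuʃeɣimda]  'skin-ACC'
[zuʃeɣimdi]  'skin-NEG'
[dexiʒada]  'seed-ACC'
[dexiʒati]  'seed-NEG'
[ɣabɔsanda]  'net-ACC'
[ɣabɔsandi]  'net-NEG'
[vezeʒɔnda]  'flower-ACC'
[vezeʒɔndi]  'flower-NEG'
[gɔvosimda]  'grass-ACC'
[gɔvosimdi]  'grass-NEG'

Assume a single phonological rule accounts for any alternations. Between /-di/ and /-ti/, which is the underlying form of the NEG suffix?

The NEG suffix surfaces as [-di] and [-ti], depending on the final segment of the stem.
By contrast the ACC suffix keeps its initial [d] throughout — that segment must be underlying.
The NEG suffix is therefore /-ti/ underlyingly, with post-nasal voicing: voiceless stops become voiced after a nasal.

/-ti/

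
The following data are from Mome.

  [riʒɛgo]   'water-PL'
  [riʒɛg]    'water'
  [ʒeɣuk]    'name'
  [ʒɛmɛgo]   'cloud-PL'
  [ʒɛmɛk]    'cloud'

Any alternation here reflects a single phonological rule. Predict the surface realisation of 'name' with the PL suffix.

In [ʒɛmɛgo] and [ʒɛmɛk] the final segment of 'cloud' alternates: [g] ~ [k].
Compare 'water', with invariant [g] in [riʒɛgo] and [riʒɛg]: an analysis with underlying /g/ and a rule producing [k] in isolation would wrongly predict alternation here too.
So /k/ is underlying, and a rule of intervocalic voicing — voiceless stops become voiced between vowels — gives [g].
From [ʒeɣuk] the stem 'name' is /ʒeɣuk/; between vowels this yields [ʒeɣugo].

[ʒeɣugo]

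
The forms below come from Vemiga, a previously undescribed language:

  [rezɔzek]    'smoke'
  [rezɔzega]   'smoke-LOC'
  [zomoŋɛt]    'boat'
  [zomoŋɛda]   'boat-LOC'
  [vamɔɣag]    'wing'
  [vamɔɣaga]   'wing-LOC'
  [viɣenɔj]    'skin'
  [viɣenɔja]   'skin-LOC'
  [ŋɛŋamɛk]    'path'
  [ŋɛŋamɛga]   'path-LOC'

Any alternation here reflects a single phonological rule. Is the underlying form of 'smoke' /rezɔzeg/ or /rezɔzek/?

/rezɔzek/

The stem for 'smoke' ends in [k] in [rezɔzek] but [g] in [rezɔzega].
If /g/ were underlying and a rule turned it into [k] in isolation, 'wing' would also alternate; but it has [g] in both [vamɔɣag] and [vamɔɣaga].
Therefore /k/ is basic and [g] is derived by intervocalic voicing (voiceless stops become voiced between vowels).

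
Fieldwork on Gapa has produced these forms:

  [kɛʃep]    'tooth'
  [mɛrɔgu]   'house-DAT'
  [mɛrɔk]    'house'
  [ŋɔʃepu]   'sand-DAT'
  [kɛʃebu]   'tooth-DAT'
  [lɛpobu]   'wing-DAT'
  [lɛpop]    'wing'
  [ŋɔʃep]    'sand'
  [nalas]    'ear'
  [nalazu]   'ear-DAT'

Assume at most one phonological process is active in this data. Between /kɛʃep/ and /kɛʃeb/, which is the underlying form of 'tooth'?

The root 'tooth' surfaces as [kɛʃep] and [kɛʃebu], with a stem-final [p] ~ [b] alternation.
Compare 'sand', with invariant [p] in [ŋɔʃep] and [ŋɔʃepu]: an analysis with underlying /p/ and a rule producing [b] before the DAT suffix would wrongly predict alternation here too.
The underlying segment must be /b/; voiced obstruents become voiceless word-finally, yielding [p] there.

/kɛʃeb/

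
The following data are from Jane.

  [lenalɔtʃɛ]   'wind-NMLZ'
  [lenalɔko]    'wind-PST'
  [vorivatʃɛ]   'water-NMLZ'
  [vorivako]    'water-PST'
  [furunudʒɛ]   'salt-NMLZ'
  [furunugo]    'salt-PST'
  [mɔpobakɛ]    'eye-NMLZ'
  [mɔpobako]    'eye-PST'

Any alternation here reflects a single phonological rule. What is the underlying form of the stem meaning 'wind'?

/lenalɔtʃ/

In [lenalɔtʃɛ] and [lenalɔko] the final segment of 'wind' alternates: [tʃ] ~ [k].
But 'eye' keeps [k] in both environments ([mɔpobakɛ], [mɔpobako]), so there is no rule changing /k/ to [tʃ] before the NMLZ suffix.
The underlying segment must be /tʃ/; palato-alveolar /tʃ/ and /dʒ/ become [k] and [g] when no front vowel follows, yielding [k] there.
So 'wind' = /lenalɔtʃ/.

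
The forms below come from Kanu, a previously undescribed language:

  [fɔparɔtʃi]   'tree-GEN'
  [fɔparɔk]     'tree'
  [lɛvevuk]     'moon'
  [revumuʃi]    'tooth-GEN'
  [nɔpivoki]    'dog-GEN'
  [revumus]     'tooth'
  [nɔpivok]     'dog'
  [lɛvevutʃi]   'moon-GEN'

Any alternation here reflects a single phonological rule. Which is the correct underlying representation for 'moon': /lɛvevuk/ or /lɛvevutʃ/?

In [lɛvevuk] and [lɛvevutʃi] the final segment of 'moon' alternates: [k] ~ [tʃ].
But 'dog' keeps [k] in both environments ([nɔpivok], [nɔpivoki]), so there is no rule changing /k/ to [tʃ] before the GEN suffix.
The alternation reflects depalatalization: palato-alveolar /tʃ/ and /ʃ/ become [k] and [s] when no front vowel follows. /tʃ/ is underlying.

/lɛvevutʃ/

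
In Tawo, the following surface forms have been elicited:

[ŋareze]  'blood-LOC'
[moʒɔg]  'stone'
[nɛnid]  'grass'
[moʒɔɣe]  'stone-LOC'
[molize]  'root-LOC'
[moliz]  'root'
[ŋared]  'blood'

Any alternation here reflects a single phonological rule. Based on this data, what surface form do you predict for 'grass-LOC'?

The root 'blood' surfaces as [ŋared] and [ŋareze], with a stem-final [d] ~ [z] alternation.
Compare 'root', with invariant [z] in [moliz] and [molize]: an analysis with underlying /z/ and a rule producing [d] in isolation would wrongly predict alternation here too.
The alternation reflects intervocalic spirantization: voiced stops become fricatives between vowels. /d/ is underlying.
From [nɛnid] the stem 'grass' is /nɛnid/; between vowels this yields [nɛnize].

[nɛnize]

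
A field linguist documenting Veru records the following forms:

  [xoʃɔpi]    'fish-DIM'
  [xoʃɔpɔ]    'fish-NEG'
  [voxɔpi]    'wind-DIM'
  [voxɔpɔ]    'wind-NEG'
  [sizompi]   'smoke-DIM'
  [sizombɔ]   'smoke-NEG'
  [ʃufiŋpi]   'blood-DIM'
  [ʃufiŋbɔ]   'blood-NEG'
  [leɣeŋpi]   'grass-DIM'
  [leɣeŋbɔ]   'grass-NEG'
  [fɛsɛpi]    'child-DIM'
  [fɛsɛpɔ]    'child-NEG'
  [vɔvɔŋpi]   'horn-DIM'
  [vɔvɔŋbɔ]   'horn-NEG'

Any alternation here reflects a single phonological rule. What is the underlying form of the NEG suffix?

The NEG morpheme has two allomorphs, [-bɔ] and [-pɔ].
By contrast the DIM suffix keeps its initial [p] throughout — that segment must be underlying.
So the underlying form is /-bɔ/, and voiced stops become voiceless after a vowel.

/-bɔ/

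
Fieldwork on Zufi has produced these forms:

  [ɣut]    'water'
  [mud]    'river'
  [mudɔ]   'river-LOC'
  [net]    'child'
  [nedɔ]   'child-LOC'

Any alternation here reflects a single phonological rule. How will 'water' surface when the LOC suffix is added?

[ɣudɔ]

The stem for 'child' ends in [t] in [net] but [d] in [nedɔ].
The stem 'river' ([mud], [mudɔ]) shows [d] unchanged in both environments, so [d] cannot be basic with [t] derived in isolation.
The underlying segment must be /t/; voiceless stops become voiced between vowels, yielding [d] there.
From [ɣut] the stem 'water' is /ɣut/; between vowels this yields [ɣudɔ].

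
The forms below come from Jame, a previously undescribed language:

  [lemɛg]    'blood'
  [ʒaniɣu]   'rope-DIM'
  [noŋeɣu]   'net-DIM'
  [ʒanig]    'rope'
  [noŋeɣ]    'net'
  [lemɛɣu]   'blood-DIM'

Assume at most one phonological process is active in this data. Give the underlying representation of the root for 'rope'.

In [ʒanig] and [ʒaniɣu] the final segment of 'rope' alternates: [g] ~ [ɣ].
The stem 'net' ([noŋeɣ], [noŋeɣu]) shows [ɣ] unchanged in both environments, so [ɣ] cannot be basic with [g] derived in isolation.
So /g/ is underlying, and a rule of intervocalic spirantization — voiced stops become fricatives between vowels — gives [ɣ].
Hence 'rope' is /ʒanig/ underlyingly.

/ʒanig/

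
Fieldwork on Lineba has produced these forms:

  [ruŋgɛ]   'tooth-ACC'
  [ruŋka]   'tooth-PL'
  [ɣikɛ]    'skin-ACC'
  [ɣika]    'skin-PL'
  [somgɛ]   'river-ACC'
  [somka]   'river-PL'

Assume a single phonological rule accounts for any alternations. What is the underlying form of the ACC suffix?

The ACC suffix surfaces as [-gɛ] and [-kɛ], depending on the final segment of the stem.
The PL suffix, which begins with [k], is invariant after every stem; so [k] is not altered by any rule here.
So the underlying form is /-gɛ/, and voiced stops become voiceless after a vowel.

/-gɛ/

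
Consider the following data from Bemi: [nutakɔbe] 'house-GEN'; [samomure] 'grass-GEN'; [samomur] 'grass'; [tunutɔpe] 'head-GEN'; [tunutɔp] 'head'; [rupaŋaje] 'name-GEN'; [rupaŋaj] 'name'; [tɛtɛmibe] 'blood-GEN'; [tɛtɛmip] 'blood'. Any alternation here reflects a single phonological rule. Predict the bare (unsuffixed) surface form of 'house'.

[nutakɔp]

The stem for 'blood' ends in [b] in [tɛtɛmibe] but [p] in [tɛtɛmip].
Compare 'head', with invariant [p] in [tunutɔpe] and [tunutɔp]: an analysis with underlying /p/ and a rule producing [b] before the GEN suffix would wrongly predict alternation here too.
Therefore /b/ is basic and [p] is derived by word-final obstruent devoicing (voiced obstruents become voiceless word-finally).
The one attested form of 'house', [nutakɔbe], shows underlying /nutakɔb/. Applying the same rule word-finally gives [nutakɔp].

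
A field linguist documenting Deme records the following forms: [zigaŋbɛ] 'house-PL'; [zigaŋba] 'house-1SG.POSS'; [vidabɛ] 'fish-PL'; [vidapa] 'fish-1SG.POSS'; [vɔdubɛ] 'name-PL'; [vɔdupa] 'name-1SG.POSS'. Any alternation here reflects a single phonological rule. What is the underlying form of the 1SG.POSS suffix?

/-pa/

The 1SG.POSS morpheme has two allomorphs, [-ba] and [-pa].
The PL suffix, which begins with [b], is invariant after every stem; so [b] is not altered by any rule here.
So the underlying form is /-pa/, and voiceless stops become voiced after a nasal.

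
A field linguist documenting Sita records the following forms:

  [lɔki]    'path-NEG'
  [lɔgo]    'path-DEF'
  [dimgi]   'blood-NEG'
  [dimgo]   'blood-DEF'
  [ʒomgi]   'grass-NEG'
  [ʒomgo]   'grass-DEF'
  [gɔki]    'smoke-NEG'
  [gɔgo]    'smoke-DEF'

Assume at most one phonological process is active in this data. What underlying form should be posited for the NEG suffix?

The NEG morpheme has two allomorphs, [-gi] and [-ki].
By contrast the DEF suffix keeps its initial [g] throughout — that segment must be underlying.
The NEG suffix is therefore /-ki/ underlyingly, with post-nasal voicing: voiceless stops become voiced after a nasal.

/-ki/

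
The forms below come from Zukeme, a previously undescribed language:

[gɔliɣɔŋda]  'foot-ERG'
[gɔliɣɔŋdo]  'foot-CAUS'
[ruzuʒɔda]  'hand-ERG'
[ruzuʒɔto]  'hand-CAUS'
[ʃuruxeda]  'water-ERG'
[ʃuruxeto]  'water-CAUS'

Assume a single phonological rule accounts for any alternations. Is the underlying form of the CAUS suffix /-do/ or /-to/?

The CAUS morpheme has two allomorphs, [-do] and [-to].
The ERG suffix, which begins with [d], is invariant after every stem; so [d] is not altered by any rule here.
The CAUS suffix is therefore /-to/ underlyingly, with post-nasal voicing: voiceless stops become voiced after a nasal.

/-to/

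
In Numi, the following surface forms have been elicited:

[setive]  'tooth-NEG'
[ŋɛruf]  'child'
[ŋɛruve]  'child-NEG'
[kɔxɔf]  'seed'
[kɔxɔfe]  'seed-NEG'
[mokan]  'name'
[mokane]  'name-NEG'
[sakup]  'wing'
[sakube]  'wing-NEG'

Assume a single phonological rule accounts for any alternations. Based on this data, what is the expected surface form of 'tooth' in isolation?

The root 'child' surfaces as [ŋɛruf] and [ŋɛruve], with a stem-final [f] ~ [v] alternation.
If /f/ were underlying and a rule turned it into [v] before the NEG suffix, 'seed' would also alternate; but it has [f] in both [kɔxɔf] and [kɔxɔfe].
The alternation reflects word-final obstruent devoicing: voiced obstruents become voiceless word-finally. /v/ is underlying.
The one attested form of 'tooth', [setive], shows underlying /setiv/. Applying the same rule word-finally gives [setif].

[setif]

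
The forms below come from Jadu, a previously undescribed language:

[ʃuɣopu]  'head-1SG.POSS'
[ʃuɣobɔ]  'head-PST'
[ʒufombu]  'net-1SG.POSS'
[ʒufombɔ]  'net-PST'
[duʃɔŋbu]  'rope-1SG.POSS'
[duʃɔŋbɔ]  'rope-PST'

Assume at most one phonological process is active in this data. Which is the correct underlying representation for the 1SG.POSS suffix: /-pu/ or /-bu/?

/-pu/

The 1SG.POSS suffix surfaces as [-bu] and [-pu], depending on the final segment of the stem.
By contrast the PST suffix keeps its initial [b] throughout — that segment must be underlying.
So the underlying form is /-pu/, and voiceless stops become voiced after a nasal.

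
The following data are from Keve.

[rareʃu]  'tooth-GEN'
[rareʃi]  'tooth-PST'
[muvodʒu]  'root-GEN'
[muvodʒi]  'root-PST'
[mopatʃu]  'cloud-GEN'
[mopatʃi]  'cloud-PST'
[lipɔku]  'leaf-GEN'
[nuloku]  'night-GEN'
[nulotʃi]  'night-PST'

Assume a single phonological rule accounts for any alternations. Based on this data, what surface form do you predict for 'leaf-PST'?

[lipɔtʃi]

The root 'night' surfaces as [nuloku] and [nulotʃi], with a stem-final [k] ~ [tʃ] alternation.
If /tʃ/ were underlying and a rule turned it into [k] before the GEN suffix, 'cloud' would also alternate; but it has [tʃ] in both [mopatʃu] and [mopatʃi].
The underlying segment must be /k/; /k/ becomes palato-alveolar [tʃ] before a front vowel, yielding [tʃ] there.
The one attested form of 'leaf', [lipɔku], shows underlying /lipɔk/. Applying the same rule before a front vowel gives [lipɔtʃi].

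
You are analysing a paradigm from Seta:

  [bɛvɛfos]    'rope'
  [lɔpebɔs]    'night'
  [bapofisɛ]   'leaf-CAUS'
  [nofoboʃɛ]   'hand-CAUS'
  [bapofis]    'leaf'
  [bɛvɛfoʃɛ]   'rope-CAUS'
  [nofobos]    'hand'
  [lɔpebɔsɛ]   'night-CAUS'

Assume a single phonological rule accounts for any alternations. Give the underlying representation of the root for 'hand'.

/nofoboʃ/

'hand' shows [s] ~ [ʃ] at the end of the stem ([nofobos] vs [nofoboʃɛ]).
If /s/ were underlying and a rule turned it into [ʃ] before the CAUS suffix, 'leaf' would also alternate; but it has [s] in both [bapofis] and [bapofisɛ].
The alternation reflects depalatalization: palato-alveolar /ʃ/ becomes [s] when no front vowel follows. /ʃ/ is underlying.
Hence 'hand' is /nofoboʃ/ underlyingly.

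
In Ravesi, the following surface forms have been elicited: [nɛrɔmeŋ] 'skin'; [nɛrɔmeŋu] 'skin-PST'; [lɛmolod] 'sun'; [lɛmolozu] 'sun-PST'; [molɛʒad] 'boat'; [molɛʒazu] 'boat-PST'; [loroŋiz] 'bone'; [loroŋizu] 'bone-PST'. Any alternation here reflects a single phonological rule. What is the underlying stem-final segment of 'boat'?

/d/

'boat' shows [d] ~ [z] at the end of the stem ([molɛʒad] vs [molɛʒazu]).
Compare 'bone', with invariant [z] in [loroŋiz] and [loroŋizu]: an analysis with underlying /z/ and a rule producing [d] in isolation would wrongly predict alternation here too.
So /d/ is underlying, and a rule of intervocalic spirantization — voiced stops become fricatives between vowels — gives [z].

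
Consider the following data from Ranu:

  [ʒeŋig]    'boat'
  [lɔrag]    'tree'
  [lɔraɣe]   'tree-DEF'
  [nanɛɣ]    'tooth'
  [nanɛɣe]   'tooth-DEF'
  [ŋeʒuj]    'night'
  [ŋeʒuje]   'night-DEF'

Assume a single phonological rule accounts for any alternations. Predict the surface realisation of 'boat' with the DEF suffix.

'tree' shows [g] ~ [ɣ] at the end of the stem ([lɔrag] vs [lɔraɣe]).
If /ɣ/ were underlying and a rule turned it into [g] in isolation, 'tooth' would also alternate; but it has [ɣ] in both [nanɛɣ] and [nanɛɣe].
The underlying segment must be /g/; voiced stops become fricatives between vowels, yielding [ɣ] there.
From [ʒeŋig] the stem 'boat' is /ʒeŋig/; between vowels this yields [ʒeŋiɣe].

[ʒeŋiɣe]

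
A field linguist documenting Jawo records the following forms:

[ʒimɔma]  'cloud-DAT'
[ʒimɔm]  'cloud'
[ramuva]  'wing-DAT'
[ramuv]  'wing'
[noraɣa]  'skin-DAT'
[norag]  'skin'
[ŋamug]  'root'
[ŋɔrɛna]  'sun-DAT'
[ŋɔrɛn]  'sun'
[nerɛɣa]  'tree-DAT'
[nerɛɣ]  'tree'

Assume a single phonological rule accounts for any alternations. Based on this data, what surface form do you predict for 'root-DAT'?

[ŋamuɣa]

The root 'skin' surfaces as [noraɣa] and [norag], with a stem-final [ɣ] ~ [g] alternation.
If /ɣ/ were underlying and a rule turned it into [g] in isolation, 'tree' would also alternate; but it has [ɣ] in both [nerɛɣa] and [nerɛɣ].
So /g/ is underlying, and a rule of intervocalic spirantization — voiced stops become fricatives between vowels — gives [ɣ].
From [ŋamug] the stem 'root' is /ŋamug/; between vowels this yields [ŋamuɣa].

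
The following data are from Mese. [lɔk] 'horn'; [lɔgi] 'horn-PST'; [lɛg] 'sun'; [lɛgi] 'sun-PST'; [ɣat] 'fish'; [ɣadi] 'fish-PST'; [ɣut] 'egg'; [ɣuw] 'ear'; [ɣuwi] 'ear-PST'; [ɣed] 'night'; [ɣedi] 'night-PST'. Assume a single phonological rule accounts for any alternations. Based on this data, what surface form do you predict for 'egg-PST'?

[ɣudi]

In [ɣat] and [ɣadi] the final segment of 'fish' alternates: [t] ~ [d].
Compare 'night', with invariant [d] in [ɣed] and [ɣedi]: an analysis with underlying /d/ and a rule producing [t] in isolation would wrongly predict alternation here too.
The underlying segment must be /t/; voiceless stops become voiced between vowels, yielding [d] there.
From [ɣut] the stem 'egg' is /ɣut/; between vowels this yields [ɣudi].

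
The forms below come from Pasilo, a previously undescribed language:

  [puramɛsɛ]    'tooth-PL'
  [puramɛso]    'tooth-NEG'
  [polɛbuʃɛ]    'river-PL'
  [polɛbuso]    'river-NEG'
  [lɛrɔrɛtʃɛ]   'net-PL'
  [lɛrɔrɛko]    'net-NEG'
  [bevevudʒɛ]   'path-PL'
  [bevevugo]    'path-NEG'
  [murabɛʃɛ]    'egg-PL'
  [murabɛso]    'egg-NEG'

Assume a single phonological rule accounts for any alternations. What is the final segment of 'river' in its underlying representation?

The stem for 'river' ends in [ʃ] in [polɛbuʃɛ] but [s] in [polɛbuso].
But 'tooth' keeps [s] in both environments ([puramɛsɛ], [puramɛso]), so there is no rule changing /s/ to [ʃ] before the PL suffix.
The alternation reflects depalatalization: palato-alveolar /tʃ/, /dʒ/ and /ʃ/ become [k], [g] and [s] when no front vowel follows. /ʃ/ is underlying.

/ʃ/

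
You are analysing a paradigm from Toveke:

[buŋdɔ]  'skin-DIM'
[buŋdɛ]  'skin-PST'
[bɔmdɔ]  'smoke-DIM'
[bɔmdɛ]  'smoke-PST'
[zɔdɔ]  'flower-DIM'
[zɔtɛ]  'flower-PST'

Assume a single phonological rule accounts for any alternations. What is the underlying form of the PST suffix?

The PST morpheme has two allomorphs, [-dɛ] and [-tɛ].
The DIM suffix, which begins with [d], is invariant after every stem; so [d] is not altered by any rule here.
So the underlying form is /-tɛ/, and voiceless stops become voiced after a nasal.

/-tɛ/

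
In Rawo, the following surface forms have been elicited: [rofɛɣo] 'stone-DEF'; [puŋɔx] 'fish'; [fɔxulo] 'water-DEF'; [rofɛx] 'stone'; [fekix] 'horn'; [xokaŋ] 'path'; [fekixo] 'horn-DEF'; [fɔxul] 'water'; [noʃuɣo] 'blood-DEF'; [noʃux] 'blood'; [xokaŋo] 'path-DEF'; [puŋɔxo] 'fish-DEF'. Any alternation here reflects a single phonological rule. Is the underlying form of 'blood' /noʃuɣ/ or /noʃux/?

The root 'blood' surfaces as [noʃux] and [noʃuɣo], with a stem-final [x] ~ [ɣ] alternation.
The stem 'horn' ([fekix], [fekixo]) shows [x] unchanged in both environments, so [x] cannot be basic with [ɣ] derived before the DEF suffix.
So /ɣ/ is underlying, and a rule of word-final obstruent devoicing — voiced obstruents become voiceless word-finally — gives [x].

/noʃuɣ/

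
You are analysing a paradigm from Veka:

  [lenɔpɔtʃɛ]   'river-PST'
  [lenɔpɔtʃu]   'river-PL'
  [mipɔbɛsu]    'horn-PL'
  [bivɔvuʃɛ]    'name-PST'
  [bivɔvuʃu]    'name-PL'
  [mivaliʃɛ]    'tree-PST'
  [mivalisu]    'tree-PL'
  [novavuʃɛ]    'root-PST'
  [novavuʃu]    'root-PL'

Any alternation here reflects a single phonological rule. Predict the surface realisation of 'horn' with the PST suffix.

[mipɔbɛʃɛ]

The root 'tree' surfaces as [mivaliʃɛ] and [mivalisu], with a stem-final [ʃ] ~ [s] alternation.
The stem 'root' ([novavuʃɛ], [novavuʃu]) shows [ʃ] unchanged in both environments, so [ʃ] cannot be basic with [s] derived before the PL suffix.
The alternation reflects palatalization before a front vowel: /s/ becomes palato-alveolar [ʃ] before a front vowel. /s/ is underlying.
From [mipɔbɛsu] the stem 'horn' is /mipɔbɛs/; before a front vowel this yields [mipɔbɛʃɛ].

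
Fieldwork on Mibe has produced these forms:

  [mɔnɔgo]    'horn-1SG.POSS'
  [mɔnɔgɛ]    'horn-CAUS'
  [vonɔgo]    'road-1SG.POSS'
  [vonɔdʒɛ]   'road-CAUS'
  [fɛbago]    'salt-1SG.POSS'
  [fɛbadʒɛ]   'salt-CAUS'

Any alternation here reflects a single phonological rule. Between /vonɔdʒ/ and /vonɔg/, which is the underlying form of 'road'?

'road' shows [g] ~ [dʒ] at the end of the stem ([vonɔgo] vs [vonɔdʒɛ]).
If /g/ were underlying and a rule turned it into [dʒ] before the CAUS suffix, 'horn' would also alternate; but it has [g] in both [mɔnɔgo] and [mɔnɔgɛ].
Therefore /dʒ/ is basic and [g] is derived by depalatalization (palato-alveolar /dʒ/ becomes [g] when no front vowel follows).

/vonɔdʒ/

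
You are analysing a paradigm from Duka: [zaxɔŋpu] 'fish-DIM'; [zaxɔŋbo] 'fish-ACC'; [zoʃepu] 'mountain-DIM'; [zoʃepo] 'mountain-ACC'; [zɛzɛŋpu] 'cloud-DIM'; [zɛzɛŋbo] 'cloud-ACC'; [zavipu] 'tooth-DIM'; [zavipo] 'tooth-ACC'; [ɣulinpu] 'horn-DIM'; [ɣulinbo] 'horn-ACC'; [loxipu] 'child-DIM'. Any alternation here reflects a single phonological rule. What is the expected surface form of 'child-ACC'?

The ACC morpheme has two allomorphs, [-bo] and [-po].
By contrast the DIM suffix keeps its initial [p] throughout — that segment must be underlying.
So the underlying form is /-bo/, and voiced stops become voiceless after a vowel.
After 'child', which ends in a vowel, the suffix surfaces as [-po], giving [loxipo].

[loxipo]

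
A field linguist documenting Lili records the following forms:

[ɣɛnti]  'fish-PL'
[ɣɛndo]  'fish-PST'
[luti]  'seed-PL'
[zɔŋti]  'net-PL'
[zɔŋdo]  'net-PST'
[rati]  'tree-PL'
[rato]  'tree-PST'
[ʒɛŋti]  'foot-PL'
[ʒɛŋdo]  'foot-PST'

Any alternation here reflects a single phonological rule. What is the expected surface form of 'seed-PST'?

The PST suffix surfaces as [-do] and [-to], depending on the final segment of the stem.
The PL suffix, which begins with [t], is invariant after every stem; so [t] is not altered by any rule here.
So the underlying form is /-do/, and voiced stops become voiceless after a vowel.
After 'seed', which ends in a vowel, the suffix surfaces as [-to], giving [luto].

[luto]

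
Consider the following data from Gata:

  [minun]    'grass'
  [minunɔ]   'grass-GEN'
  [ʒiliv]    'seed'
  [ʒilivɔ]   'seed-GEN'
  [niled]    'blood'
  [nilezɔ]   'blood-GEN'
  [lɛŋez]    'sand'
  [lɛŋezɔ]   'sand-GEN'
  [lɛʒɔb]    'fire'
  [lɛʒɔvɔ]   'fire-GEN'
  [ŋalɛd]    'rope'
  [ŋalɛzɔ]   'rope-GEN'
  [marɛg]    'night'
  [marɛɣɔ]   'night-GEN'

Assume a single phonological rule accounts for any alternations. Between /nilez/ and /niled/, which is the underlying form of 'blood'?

/niled/

The stem for 'blood' ends in [d] in [niled] but [z] in [nilezɔ].
If /z/ were underlying and a rule turned it into [d] in isolation, 'sand' would also alternate; but it has [z] in both [lɛŋez] and [lɛŋezɔ].
The alternation reflects intervocalic spirantization: voiced stops become fricatives between vowels. /d/ is underlying.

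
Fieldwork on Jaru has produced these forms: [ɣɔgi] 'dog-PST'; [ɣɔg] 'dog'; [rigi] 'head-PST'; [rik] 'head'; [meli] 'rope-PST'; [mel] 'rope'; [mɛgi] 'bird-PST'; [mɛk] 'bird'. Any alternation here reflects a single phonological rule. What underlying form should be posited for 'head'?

/rik/

The stem for 'head' ends in [g] in [rigi] but [k] in [rik].
The stem 'dog' ([ɣɔgi], [ɣɔg]) shows [g] unchanged in both environments, so [g] cannot be basic with [k] derived in isolation.
The alternation reflects intervocalic voicing: voiceless stops become voiced between vowels. /k/ is underlying.
Hence 'head' is /rik/ underlyingly.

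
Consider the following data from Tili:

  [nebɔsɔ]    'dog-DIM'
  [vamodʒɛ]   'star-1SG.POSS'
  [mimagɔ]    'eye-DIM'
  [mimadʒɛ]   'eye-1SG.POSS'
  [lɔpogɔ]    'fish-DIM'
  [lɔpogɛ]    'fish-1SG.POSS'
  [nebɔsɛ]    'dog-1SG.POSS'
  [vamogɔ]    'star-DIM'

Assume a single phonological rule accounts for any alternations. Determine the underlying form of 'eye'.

/mimadʒ/

The stem for 'eye' ends in [g] in [mimagɔ] but [dʒ] in [mimadʒɛ].
If /g/ were underlying and a rule turned it into [dʒ] before the 1SG.POSS suffix, 'fish' would also alternate; but it has [g] in both [lɔpogɔ] and [lɔpogɛ].
The alternation reflects depalatalization: palato-alveolar /dʒ/ becomes [g] when no front vowel follows. /dʒ/ is underlying.
The underlying form of 'eye' is therefore /mimadʒ/.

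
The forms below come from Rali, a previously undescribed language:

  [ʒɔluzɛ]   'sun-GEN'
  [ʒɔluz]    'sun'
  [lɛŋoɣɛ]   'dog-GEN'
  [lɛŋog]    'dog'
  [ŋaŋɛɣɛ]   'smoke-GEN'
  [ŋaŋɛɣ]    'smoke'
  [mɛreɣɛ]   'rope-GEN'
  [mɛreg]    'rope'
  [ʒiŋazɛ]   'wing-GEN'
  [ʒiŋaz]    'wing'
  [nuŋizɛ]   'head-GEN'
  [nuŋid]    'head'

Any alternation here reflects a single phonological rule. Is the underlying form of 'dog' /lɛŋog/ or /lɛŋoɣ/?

In [lɛŋoɣɛ] and [lɛŋog] the final segment of 'dog' alternates: [ɣ] ~ [g].
The stem 'smoke' ([ŋaŋɛɣɛ], [ŋaŋɛɣ]) shows [ɣ] unchanged in both environments, so [ɣ] cannot be basic with [g] derived in isolation.
The alternation reflects intervocalic spirantization: voiced stops become fricatives between vowels. /g/ is underlying.

/lɛŋog/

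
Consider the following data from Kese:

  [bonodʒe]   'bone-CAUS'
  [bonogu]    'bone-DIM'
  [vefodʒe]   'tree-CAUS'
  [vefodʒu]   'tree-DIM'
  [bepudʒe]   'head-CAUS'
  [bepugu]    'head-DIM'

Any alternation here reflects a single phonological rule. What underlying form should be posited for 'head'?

/bepug/

The stem for 'head' ends in [dʒ] in [bepudʒe] but [g] in [bepugu].
The stem 'tree' ([vefodʒe], [vefodʒu]) shows [dʒ] unchanged in both environments, so [dʒ] cannot be basic with [g] derived before the DIM suffix.
So /g/ is underlying, and a rule of palatalization before a front vowel — /g/ becomes palato-alveolar [dʒ] before a front vowel — gives [dʒ].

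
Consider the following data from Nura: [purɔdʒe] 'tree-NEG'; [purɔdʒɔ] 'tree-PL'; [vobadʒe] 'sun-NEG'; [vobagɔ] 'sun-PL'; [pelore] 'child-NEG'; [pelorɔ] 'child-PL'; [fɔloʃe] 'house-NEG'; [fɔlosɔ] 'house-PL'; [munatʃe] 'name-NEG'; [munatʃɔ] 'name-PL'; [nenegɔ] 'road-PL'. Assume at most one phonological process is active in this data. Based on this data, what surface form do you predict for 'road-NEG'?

The stem for 'sun' ends in [dʒ] in [vobadʒe] but [g] in [vobagɔ].
But 'tree' keeps [dʒ] in both environments ([purɔdʒe], [purɔdʒɔ]), so there is no rule changing /dʒ/ to [g] before the PL suffix.
Therefore /g/ is basic and [dʒ] is derived by palatalization before a front vowel (/g/ and /s/ become palato-alveolar [dʒ] and [ʃ] before a front vowel).
The one attested form of 'road', [nenegɔ], shows underlying /neneg/. Applying the same rule before a front vowel gives [nenedʒe].

[nenedʒe]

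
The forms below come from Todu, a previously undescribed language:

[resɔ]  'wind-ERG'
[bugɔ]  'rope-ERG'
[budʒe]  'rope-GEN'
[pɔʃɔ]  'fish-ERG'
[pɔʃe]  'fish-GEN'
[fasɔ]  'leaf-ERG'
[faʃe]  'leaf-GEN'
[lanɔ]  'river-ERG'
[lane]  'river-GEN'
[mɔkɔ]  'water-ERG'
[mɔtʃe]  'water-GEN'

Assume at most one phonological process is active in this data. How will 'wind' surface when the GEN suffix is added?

The stem for 'leaf' ends in [s] in [fasɔ] but [ʃ] in [faʃe].
If /ʃ/ were underlying and a rule turned it into [s] before the ERG suffix, 'fish' would also alternate; but it has [ʃ] in both [pɔʃɔ] and [pɔʃe].
The alternation reflects palatalization before a front vowel: /k/, /g/ and /s/ become palato-alveolar [tʃ], [dʒ] and [ʃ] before a front vowel. /s/ is underlying.
The one attested form of 'wind', [resɔ], shows underlying /res/. Applying the same rule before a front vowel gives [reʃe].

[reʃe]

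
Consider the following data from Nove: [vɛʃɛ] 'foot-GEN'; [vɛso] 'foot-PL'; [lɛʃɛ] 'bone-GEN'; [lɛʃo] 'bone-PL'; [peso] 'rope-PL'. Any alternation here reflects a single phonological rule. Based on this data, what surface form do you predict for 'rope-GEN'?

[peʃɛ]

The stem for 'foot' ends in [ʃ] in [vɛʃɛ] but [s] in [vɛso].
But 'bone' keeps [ʃ] in both environments ([lɛʃɛ], [lɛʃo]), so there is no rule changing /ʃ/ to [s] before the PL suffix.
Therefore /s/ is basic and [ʃ] is derived by palatalization before a front vowel (/s/ becomes palato-alveolar [ʃ] before a front vowel).
From [peso] the stem 'rope' is /pes/; before a front vowel this yields [peʃɛ].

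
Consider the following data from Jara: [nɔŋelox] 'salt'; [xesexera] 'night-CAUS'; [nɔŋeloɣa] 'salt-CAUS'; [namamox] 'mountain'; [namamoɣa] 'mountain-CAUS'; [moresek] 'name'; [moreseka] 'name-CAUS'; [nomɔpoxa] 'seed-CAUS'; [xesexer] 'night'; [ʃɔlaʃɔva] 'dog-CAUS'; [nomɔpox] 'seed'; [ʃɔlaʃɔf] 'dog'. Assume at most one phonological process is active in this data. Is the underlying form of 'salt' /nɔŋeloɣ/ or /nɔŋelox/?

/nɔŋeloɣ/

The root 'salt' surfaces as [nɔŋelox] and [nɔŋeloɣa], with a stem-final [x] ~ [ɣ] alternation.
If /x/ were underlying and a rule turned it into [ɣ] before the CAUS suffix, 'seed' would also alternate; but it has [x] in both [nomɔpox] and [nomɔpoxa].
Therefore /ɣ/ is basic and [x] is derived by word-final obstruent devoicing (voiced obstruents become voiceless word-finally).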